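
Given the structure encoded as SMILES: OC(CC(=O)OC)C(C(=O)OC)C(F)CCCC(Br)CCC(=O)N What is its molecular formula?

Walk through each heavy atom and fill implicit hydrogens from standard valence (C 4, N 3, O 2, S 2, halogen 1):
  atom 1: O, bond orders sum to 1 (valence 2) → 1 H
  atom 2: C, bond orders sum to 3 (valence 4) → 1 H
  atom 3: C, bond orders sum to 2 (valence 4) → 2 H
  atom 4: C, bond orders sum to 4 (valence 4) → 0 H
  atom 5: O, bond orders sum to 2 (valence 2) → 0 H
  atom 6: O, bond orders sum to 2 (valence 2) → 0 H
  atom 7: C, bond orders sum to 1 (valence 4) → 3 H
  atom 8: C, bond orders sum to 3 (valence 4) → 1 H
  atom 9: C, bond orders sum to 4 (valence 4) → 0 H
  atom 10: O, bond orders sum to 2 (valence 2) → 0 H
  atom 11: O, bond orders sum to 2 (valence 2) → 0 H
  atom 12: C, bond orders sum to 1 (valence 4) → 3 H
  atom 13: C, bond orders sum to 3 (valence 4) → 1 H
  atom 14: F (halogen, monovalent) → 0 H
  atom 15: C, bond orders sum to 2 (valence 4) → 2 H
  atom 16: C, bond orders sum to 2 (valence 4) → 2 H
  atom 17: C, bond orders sum to 2 (valence 4) → 2 H
  atom 18: C, bond orders sum to 3 (valence 4) → 1 H
  atom 19: Br (halogen, monovalent) → 0 H
  atom 20: C, bond orders sum to 2 (valence 4) → 2 H
  atom 21: C, bond orders sum to 2 (valence 4) → 2 H
  atom 22: C, bond orders sum to 4 (valence 4) → 0 H
  atom 23: O, bond orders sum to 2 (valence 2) → 0 H
  atom 24: N, bond orders sum to 1 (valence 3) → 2 H
Totals → C:15, H:25, Br:1, F:1, N:1, O:6.
In Hill order: C15H25BrFNO6.

C15H25BrFNO6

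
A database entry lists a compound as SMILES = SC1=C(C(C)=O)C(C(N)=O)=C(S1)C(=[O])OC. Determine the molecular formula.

C9H9NO4S2

Walk through each heavy atom and fill implicit hydrogens from standard valence (C 4, N 3, O 2, S 2, halogen 1):
  atom 1: S, bond orders sum to 1 (valence 2) → 1 H
  atom 2: C, bond orders sum to 4 (valence 4) → 0 H
  atom 3: C, bond orders sum to 4 (valence 4) → 0 H
  atom 4: C, bond orders sum to 4 (valence 4) → 0 H
  atom 5: C, bond orders sum to 1 (valence 4) → 3 H
  atom 6: O, bond orders sum to 2 (valence 2) → 0 H
  atom 7: C, bond orders sum to 4 (valence 4) → 0 H
  atom 8: C, bond orders sum to 4 (valence 4) → 0 H
  atom 9: N, bond orders sum to 1 (valence 3) → 2 H
  atom 10: O, bond orders sum to 2 (valence 2) → 0 H
  atom 11: C, bond orders sum to 4 (valence 4) → 0 H
  atom 12: S, bond orders sum to 2 (valence 2) → 0 H
  atom 13: C, bond orders sum to 4 (valence 4) → 0 H
  atom 14: O with explicit H count 0
  atom 15: O, bond orders sum to 2 (valence 2) → 0 H
  atom 16: C, bond orders sum to 1 (valence 4) → 3 H
Totals → C:9, H:9, N:1, O:4, S:2.
In Hill order: C9H9NO4S2.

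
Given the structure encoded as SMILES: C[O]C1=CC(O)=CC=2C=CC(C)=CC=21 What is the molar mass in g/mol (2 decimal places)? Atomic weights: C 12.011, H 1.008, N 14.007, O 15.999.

188.23 g/mol

First, the molecular formula is C12H12O2 (counting implicit H from valence).
  C: 12 × 12.011 = 144.132
  H: 12 × 1.008 = 12.096
  O: 2 × 15.999 = 31.998
Sum: 12×12.011 + 12×1.008 + 2×15.999 = 188.226 → 188.23 g/mol.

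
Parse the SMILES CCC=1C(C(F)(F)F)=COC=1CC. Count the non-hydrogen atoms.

13

Every atom symbol written in the SMILES (organic subset) is one heavy atom; implicit H are not written.
Heavy atoms by element → C:9, F:3, O:1.
Total: 13.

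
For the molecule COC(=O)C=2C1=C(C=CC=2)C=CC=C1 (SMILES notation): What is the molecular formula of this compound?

C12H10O2

Walk through each heavy atom and fill implicit hydrogens from standard valence (C 4, N 3, O 2, S 2, halogen 1):
  atom 1: C, bond orders sum to 1 (valence 4) → 3 H
  atom 2: O, bond orders sum to 2 (valence 2) → 0 H
  atom 3: C, bond orders sum to 4 (valence 4) → 0 H
  atom 4: O, bond orders sum to 2 (valence 2) → 0 H
  atom 5: C, bond orders sum to 4 (valence 4) → 0 H
  atom 6: C, bond orders sum to 4 (valence 4) → 0 H
  atom 7: C, bond orders sum to 4 (valence 4) → 0 H
  atom 8: C, bond orders sum to 3 (valence 4) → 1 H
  atom 9: C, bond orders sum to 3 (valence 4) → 1 H
  atom 10: C, bond orders sum to 3 (valence 4) → 1 H
  atom 11: C, bond orders sum to 3 (valence 4) → 1 H
  atom 12: C, bond orders sum to 3 (valence 4) → 1 H
  atom 13: C, bond orders sum to 3 (valence 4) → 1 H
  atom 14: C, bond orders sum to 3 (valence 4) → 1 H
Totals → C:12, H:10, O:2.
In Hill order: C12H10O2.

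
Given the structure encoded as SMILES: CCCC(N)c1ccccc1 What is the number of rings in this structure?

In SMILES, each pair of matching ring-closure digits denotes one ring-closing bond; the number of such bonds equals the number of independent rings.
Ring-closure bonds here: 1.

1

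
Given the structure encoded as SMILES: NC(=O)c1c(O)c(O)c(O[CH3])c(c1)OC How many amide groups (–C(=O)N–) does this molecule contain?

The amide motif appears at heavy-atom position 2 in the SMILES.
Other groups present: 2 ether, 2 hydroxyl.
Amide count: 1.

1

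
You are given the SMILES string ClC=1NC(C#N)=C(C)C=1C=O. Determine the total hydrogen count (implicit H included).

5

Walk through each heavy atom and fill implicit hydrogens from standard valence (C 4, N 3, O 2, S 2, halogen 1):
  atom 1: Cl (halogen, monovalent) → 0 H
  atom 2: C, bond orders sum to 4 (valence 4) → 0 H
  atom 3: N, bond orders sum to 2 (valence 3) → 1 H
  atom 4: C, bond orders sum to 4 (valence 4) → 0 H
  atom 5: C, bond orders sum to 4 (valence 4) → 0 H
  atom 6: N, bond orders sum to 3 (valence 3) → 0 H
  atom 7: C, bond orders sum to 4 (valence 4) → 0 H
  atom 8: C, bond orders sum to 1 (valence 4) → 3 H
  atom 9: C, bond orders sum to 4 (valence 4) → 0 H
  atom 10: C, bond orders sum to 3 (valence 4) → 1 H
  atom 11: O, bond orders sum to 2 (valence 2) → 0 H
Total hydrogens: 5.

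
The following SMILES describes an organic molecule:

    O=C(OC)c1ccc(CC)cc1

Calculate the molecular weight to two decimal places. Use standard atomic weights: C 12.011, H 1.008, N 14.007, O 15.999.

First, the molecular formula is C10H12O2 (counting implicit H from valence).
  C: 10 × 12.011 = 120.110
  H: 12 × 1.008 = 12.096
  O: 2 × 15.999 = 31.998
Sum: 10×12.011 + 12×1.008 + 2×15.999 = 164.204 → 164.20 g/mol.

164.20 g/mol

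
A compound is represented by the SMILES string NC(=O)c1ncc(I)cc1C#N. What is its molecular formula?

C7H4IN3O

Walk through each heavy atom and fill implicit hydrogens from standard valence (C 4, N 3, O 2, S 2, halogen 1); for lowercase aromatic atoms, an aromatic c carries 1 H when it has two neighbours and 0 H with three, and aromatic n carries 0 H:
  atom 1: N, bond orders sum to 1 (valence 3) → 2 H
  atom 2: C, bond orders sum to 4 (valence 4) → 0 H
  atom 3: O, bond orders sum to 2 (valence 2) → 0 H
  atom 4: aromatic c, 3 neighbours → 0 H
  atom 5: aromatic n, 2 neighbours → 0 H
  atom 6: aromatic c, 2 neighbours → 1 H
  atom 7: aromatic c, 3 neighbours → 0 H
  atom 8: I (halogen, monovalent) → 0 H
  atom 9: aromatic c, 2 neighbours → 1 H
  atom 10: aromatic c, 3 neighbours → 0 H
  atom 11: C, bond orders sum to 4 (valence 4) → 0 H
  atom 12: N, bond orders sum to 3 (valence 3) → 0 H
Totals → C:7, H:4, I:1, N:3, O:1.
In Hill order: C7H4IN3O.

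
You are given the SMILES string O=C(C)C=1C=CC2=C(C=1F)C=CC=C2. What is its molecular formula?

C12H9FO

Walk through each heavy atom and fill implicit hydrogens from standard valence (C 4, N 3, O 2, S 2, halogen 1):
  atom 1: O, bond orders sum to 2 (valence 2) → 0 H
  atom 2: C, bond orders sum to 4 (valence 4) → 0 H
  atom 3: C, bond orders sum to 1 (valence 4) → 3 H
  atom 4: C, bond orders sum to 4 (valence 4) → 0 H
  atom 5: C, bond orders sum to 3 (valence 4) → 1 H
  atom 6: C, bond orders sum to 3 (valence 4) → 1 H
  atom 7: C, bond orders sum to 4 (valence 4) → 0 H
  atom 8: C, bond orders sum to 4 (valence 4) → 0 H
  atom 9: C, bond orders sum to 4 (valence 4) → 0 H
  atom 10: F (halogen, monovalent) → 0 H
  atom 11: C, bond orders sum to 3 (valence 4) → 1 H
  atom 12: C, bond orders sum to 3 (valence 4) → 1 H
  atom 13: C, bond orders sum to 3 (valence 4) → 1 H
  atom 14: C, bond orders sum to 3 (valence 4) → 1 H
Totals → C:12, H:9, F:1, O:1.
In Hill order: C12H9FO.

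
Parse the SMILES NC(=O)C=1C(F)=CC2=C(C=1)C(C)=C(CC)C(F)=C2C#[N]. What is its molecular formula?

C15H12F2N2O

Walk through each heavy atom and fill implicit hydrogens from standard valence (C 4, N 3, O 2, S 2, halogen 1):
  atom 1: N, bond orders sum to 1 (valence 3) → 2 H
  atom 2: C, bond orders sum to 4 (valence 4) → 0 H
  atom 3: O, bond orders sum to 2 (valence 2) → 0 H
  atom 4: C, bond orders sum to 4 (valence 4) → 0 H
  atom 5: C, bond orders sum to 4 (valence 4) → 0 H
  atom 6: F (halogen, monovalent) → 0 H
  atom 7: C, bond orders sum to 3 (valence 4) → 1 H
  atom 8: C, bond orders sum to 4 (valence 4) → 0 H
  atom 9: C, bond orders sum to 4 (valence 4) → 0 H
  atom 10: C, bond orders sum to 3 (valence 4) → 1 H
  atom 11: C, bond orders sum to 4 (valence 4) → 0 H
  atom 12: C, bond orders sum to 1 (valence 4) → 3 H
  atom 13: C, bond orders sum to 4 (valence 4) → 0 H
  atom 14: C, bond orders sum to 2 (valence 4) → 2 H
  atom 15: C, bond orders sum to 1 (valence 4) → 3 H
  atom 16: C, bond orders sum to 4 (valence 4) → 0 H
  atom 17: F (halogen, monovalent) → 0 H
  atom 18: C, bond orders sum to 4 (valence 4) → 0 H
  atom 19: C, bond orders sum to 4 (valence 4) → 0 H
  atom 20: N with explicit H count 0
Totals → C:15, H:12, F:2, N:2, O:1.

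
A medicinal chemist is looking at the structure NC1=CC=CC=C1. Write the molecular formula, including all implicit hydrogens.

Walk through each heavy atom and fill implicit hydrogens from standard valence (C 4, N 3, O 2, S 2, halogen 1):
  atom 1: N, bond orders sum to 1 (valence 3) → 2 H
  atom 2: C, bond orders sum to 4 (valence 4) → 0 H
  atom 3: C, bond orders sum to 3 (valence 4) → 1 H
  atom 4: C, bond orders sum to 3 (valence 4) → 1 H
  atom 5: C, bond orders sum to 3 (valence 4) → 1 H
  atom 6: C, bond orders sum to 3 (valence 4) → 1 H
  atom 7: C, bond orders sum to 3 (valence 4) → 1 H
Totals → C:6, H:7, N:1.
In Hill order: C6H7N.

C6H7N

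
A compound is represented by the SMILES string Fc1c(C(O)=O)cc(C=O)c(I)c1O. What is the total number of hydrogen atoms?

4

Walk through each heavy atom and fill implicit hydrogens from standard valence (C 4, N 3, O 2, S 2, halogen 1); for lowercase aromatic atoms, an aromatic c carries 1 H when it has two neighbours and 0 H with three, and aromatic n carries 0 H:
  atom 1: F (halogen, monovalent) → 0 H
  atom 2: aromatic c, 3 neighbours → 0 H
  atom 3: aromatic c, 3 neighbours → 0 H
  atom 4: C, bond orders sum to 4 (valence 4) → 0 H
  atom 5: O, bond orders sum to 1 (valence 2) → 1 H
  atom 6: O, bond orders sum to 2 (valence 2) → 0 H
  atom 7: aromatic c, 2 neighbours → 1 H
  atom 8: aromatic c, 3 neighbours → 0 H
  atom 9: C, bond orders sum to 3 (valence 4) → 1 H
  atom 10: O, bond orders sum to 2 (valence 2) → 0 H
  atom 11: aromatic c, 3 neighbours → 0 H
  atom 12: I (halogen, monovalent) → 0 H
  atom 13: aromatic c, 3 neighbours → 0 H
  atom 14: O, bond orders sum to 1 (valence 2) → 1 H
Total hydrogens: 4.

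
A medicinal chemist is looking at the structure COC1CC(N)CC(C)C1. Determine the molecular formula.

Walk through each heavy atom and fill implicit hydrogens from standard valence (C 4, N 3, O 2, S 2, halogen 1):
  atom 1: C, bond orders sum to 1 (valence 4) → 3 H
  atom 2: O, bond orders sum to 2 (valence 2) → 0 H
  atom 3: C, bond orders sum to 3 (valence 4) → 1 H
  atom 4: C, bond orders sum to 2 (valence 4) → 2 H
  atom 5: C, bond orders sum to 3 (valence 4) → 1 H
  atom 6: N, bond orders sum to 1 (valence 3) → 2 H
  atom 7: C, bond orders sum to 2 (valence 4) → 2 H
  atom 8: C, bond orders sum to 3 (valence 4) → 1 H
  atom 9: C, bond orders sum to 1 (valence 4) → 3 H
  atom 10: C, bond orders sum to 2 (valence 4) → 2 H
Totals → C:8, H:17, N:1, O:1.

C8H17NO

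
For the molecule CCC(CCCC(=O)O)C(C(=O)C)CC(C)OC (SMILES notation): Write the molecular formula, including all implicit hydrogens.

Walk through each heavy atom and fill implicit hydrogens from standard valence (C 4, N 3, O 2, S 2, halogen 1):
  atom 1: C, bond orders sum to 1 (valence 4) → 3 H
  atom 2: C, bond orders sum to 2 (valence 4) → 2 H
  atom 3: C, bond orders sum to 3 (valence 4) → 1 H
  atom 4: C, bond orders sum to 2 (valence 4) → 2 H
  atom 5: C, bond orders sum to 2 (valence 4) → 2 H
  atom 6: C, bond orders sum to 2 (valence 4) → 2 H
  atom 7: C, bond orders sum to 4 (valence 4) → 0 H
  atom 8: O, bond orders sum to 2 (valence 2) → 0 H
  atom 9: O, bond orders sum to 1 (valence 2) → 1 H
  atom 10: C, bond orders sum to 3 (valence 4) → 1 H
  atom 11: C, bond orders sum to 4 (valence 4) → 0 H
  atom 12: O, bond orders sum to 2 (valence 2) → 0 H
  atom 13: C, bond orders sum to 1 (valence 4) → 3 H
  atom 14: C, bond orders sum to 2 (valence 4) → 2 H
  atom 15: C, bond orders sum to 3 (valence 4) → 1 H
  atom 16: C, bond orders sum to 1 (valence 4) → 3 H
  atom 17: O, bond orders sum to 2 (valence 2) → 0 H
  atom 18: C, bond orders sum to 1 (valence 4) → 3 H
Totals → C:14, H:26, O:4.
In Hill order: C14H26O4.

C14H26O4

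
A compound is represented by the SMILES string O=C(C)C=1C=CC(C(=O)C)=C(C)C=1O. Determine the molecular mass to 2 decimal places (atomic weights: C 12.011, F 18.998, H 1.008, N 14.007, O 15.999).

First, the molecular formula is C11H12O3 (counting implicit H from valence).
  C: 11 × 12.011 = 132.121
  H: 12 × 1.008 = 12.096
  O: 3 × 15.999 = 47.997
Sum: 11×12.011 + 12×1.008 + 3×15.999 = 192.214 → 192.21 g/mol.

192.21 g/mol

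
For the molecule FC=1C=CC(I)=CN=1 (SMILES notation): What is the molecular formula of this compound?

Walk through each heavy atom and fill implicit hydrogens from standard valence (C 4, N 3, O 2, S 2, halogen 1):
  atom 1: F (halogen, monovalent) → 0 H
  atom 2: C, bond orders sum to 4 (valence 4) → 0 H
  atom 3: C, bond orders sum to 3 (valence 4) → 1 H
  atom 4: C, bond orders sum to 3 (valence 4) → 1 H
  atom 5: C, bond orders sum to 4 (valence 4) → 0 H
  atom 6: I (halogen, monovalent) → 0 H
  atom 7: C, bond orders sum to 3 (valence 4) → 1 H
  atom 8: N, bond orders sum to 3 (valence 3) → 0 H
Totals → C:5, H:3, F:1, I:1, N:1.
In Hill order: C5H3FIN.

C5H3FIN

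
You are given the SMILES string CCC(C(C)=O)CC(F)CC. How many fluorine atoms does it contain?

Scan the SMILES for F atoms (remember two-letter symbols like Cl and Br are single atoms).
Fluorine count: 1.

1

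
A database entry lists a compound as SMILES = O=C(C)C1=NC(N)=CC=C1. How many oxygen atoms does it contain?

1

Scan the SMILES for O atoms (remember two-letter symbols like Cl and Br are single atoms).
Oxygen count: 1.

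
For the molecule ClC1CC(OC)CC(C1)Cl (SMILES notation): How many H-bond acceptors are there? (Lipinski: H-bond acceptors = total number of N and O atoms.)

N atoms: 0; O atoms: 1.
Lipinski HBA = 0 + 1 = 1.

1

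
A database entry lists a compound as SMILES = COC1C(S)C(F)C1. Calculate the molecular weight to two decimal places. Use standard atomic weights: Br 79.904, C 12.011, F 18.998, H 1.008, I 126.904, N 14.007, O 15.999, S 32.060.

136.18 g/mol

First, the molecular formula is C5H9FOS (counting implicit H from valence).
  C: 5 × 12.011 = 60.055
  F: 1 × 18.998 = 18.998
  H: 9 × 1.008 = 9.072
  O: 1 × 15.999 = 15.999
  S: 1 × 32.060 = 32.060
Sum: 5×12.011 + 1×18.998 + 9×1.008 + 1×15.999 + 1×32.060 = 136.184 → 136.18 g/mol.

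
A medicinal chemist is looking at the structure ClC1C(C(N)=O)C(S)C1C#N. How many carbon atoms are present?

6

Count every carbon token in the SMILES (each C, including those in ring-closure positions and inside branches).
Carbon count: 6.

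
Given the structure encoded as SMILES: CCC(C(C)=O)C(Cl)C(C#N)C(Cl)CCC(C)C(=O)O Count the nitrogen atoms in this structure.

Scan the SMILES for N atoms (remember two-letter symbols like Cl and Br are single atoms).
Nitrogen count: 1.

1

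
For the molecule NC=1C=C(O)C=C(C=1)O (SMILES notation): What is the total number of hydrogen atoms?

7

Walk through each heavy atom and fill implicit hydrogens from standard valence (C 4, N 3, O 2, S 2, halogen 1):
  atom 1: N, bond orders sum to 1 (valence 3) → 2 H
  atom 2: C, bond orders sum to 4 (valence 4) → 0 H
  atom 3: C, bond orders sum to 3 (valence 4) → 1 H
  atom 4: C, bond orders sum to 4 (valence 4) → 0 H
  atom 5: O, bond orders sum to 1 (valence 2) → 1 H
  atom 6: C, bond orders sum to 3 (valence 4) → 1 H
  atom 7: C, bond orders sum to 4 (valence 4) → 0 H
  atom 8: C, bond orders sum to 3 (valence 4) → 1 H
  atom 9: O, bond orders sum to 1 (valence 2) → 1 H
Total hydrogens: 7.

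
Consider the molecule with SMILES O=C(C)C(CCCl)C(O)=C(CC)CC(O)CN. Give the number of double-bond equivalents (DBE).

2

Degree of unsaturation = (number of rings) + (number of π bonds).
Ring closures in the SMILES: 0.
π bonds: 2 double bonds (each 1 DoU) → 2 DoU from unsaturation.
Total DoU = 0 + 2 = 2.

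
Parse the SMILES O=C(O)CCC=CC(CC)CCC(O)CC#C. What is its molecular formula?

C14H22O3

Walk through each heavy atom and fill implicit hydrogens from standard valence (C 4, N 3, O 2, S 2, halogen 1):
  atom 1: O, bond orders sum to 2 (valence 2) → 0 H
  atom 2: C, bond orders sum to 4 (valence 4) → 0 H
  atom 3: O, bond orders sum to 1 (valence 2) → 1 H
  atom 4: C, bond orders sum to 2 (valence 4) → 2 H
  atom 5: C, bond orders sum to 2 (valence 4) → 2 H
  atom 6: C, bond orders sum to 3 (valence 4) → 1 H
  atom 7: C, bond orders sum to 3 (valence 4) → 1 H
  atom 8: C, bond orders sum to 3 (valence 4) → 1 H
  atom 9: C, bond orders sum to 2 (valence 4) → 2 H
  atom 10: C, bond orders sum to 1 (valence 4) → 3 H
  atom 11: C, bond orders sum to 2 (valence 4) → 2 H
  atom 12: C, bond orders sum to 2 (valence 4) → 2 H
  atom 13: C, bond orders sum to 3 (valence 4) → 1 H
  atom 14: O, bond orders sum to 1 (valence 2) → 1 H
  atom 15: C, bond orders sum to 2 (valence 4) → 2 H
  atom 16: C, bond orders sum to 4 (valence 4) → 0 H
  atom 17: C, bond orders sum to 3 (valence 4) → 1 H
Totals → C:14, H:22, O:3.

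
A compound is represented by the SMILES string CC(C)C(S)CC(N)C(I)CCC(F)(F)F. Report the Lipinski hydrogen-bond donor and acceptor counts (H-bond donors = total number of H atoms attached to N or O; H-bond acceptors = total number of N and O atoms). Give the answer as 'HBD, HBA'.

Donors: find every N or O and count the H atoms it carries.
  atom 8 (N): bond orders sum to 1 → 2 H
Lipinski HBD = 2.
Acceptors: N atoms = 1, O atoms = 0 → HBA = 1.

2, 1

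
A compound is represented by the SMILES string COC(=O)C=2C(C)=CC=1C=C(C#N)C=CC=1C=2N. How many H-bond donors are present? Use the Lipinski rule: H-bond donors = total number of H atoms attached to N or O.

Donors: find every N or O and count the H atoms it carries.
  atom 2 (O): bond orders sum to 2 → 0 H
  atom 4 (O): bond orders sum to 2 → 0 H
  atom 13 (N): bond orders sum to 3 → 0 H
  atom 18 (N): bond orders sum to 1 → 2 H
Lipinski HBD = 2.

2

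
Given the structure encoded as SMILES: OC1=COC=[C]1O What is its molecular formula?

C4H4O3

Walk through each heavy atom and fill implicit hydrogens from standard valence (C 4, N 3, O 2, S 2, halogen 1):
  atom 1: O, bond orders sum to 1 (valence 2) → 1 H
  atom 2: C, bond orders sum to 4 (valence 4) → 0 H
  atom 3: C, bond orders sum to 3 (valence 4) → 1 H
  atom 4: O, bond orders sum to 2 (valence 2) → 0 H
  atom 5: C, bond orders sum to 3 (valence 4) → 1 H
  atom 6: C with explicit H count 0
  atom 7: O, bond orders sum to 1 (valence 2) → 1 H
Totals → C:4, H:4, O:3.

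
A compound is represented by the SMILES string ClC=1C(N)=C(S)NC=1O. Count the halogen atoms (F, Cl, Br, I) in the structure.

Halogen atoms appear at heavy-atom position 1 (1×Cl).
Other groups present: 1 hydroxyl, 1 primary amine, 1 thiol.
Halogen count: 1.

1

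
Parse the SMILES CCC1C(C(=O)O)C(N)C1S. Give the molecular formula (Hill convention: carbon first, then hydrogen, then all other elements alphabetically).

Walk through each heavy atom and fill implicit hydrogens from standard valence (C 4, N 3, O 2, S 2, halogen 1):
  atom 1: C, bond orders sum to 1 (valence 4) → 3 H
  atom 2: C, bond orders sum to 2 (valence 4) → 2 H
  atom 3: C, bond orders sum to 3 (valence 4) → 1 H
  atom 4: C, bond orders sum to 3 (valence 4) → 1 H
  atom 5: C, bond orders sum to 4 (valence 4) → 0 H
  atom 6: O, bond orders sum to 2 (valence 2) → 0 H
  atom 7: O, bond orders sum to 1 (valence 2) → 1 H
  atom 8: C, bond orders sum to 3 (valence 4) → 1 H
  atom 9: N, bond orders sum to 1 (valence 3) → 2 H
  atom 10: C, bond orders sum to 3 (valence 4) → 1 H
  atom 11: S, bond orders sum to 1 (valence 2) → 1 H
Totals → C:7, H:13, N:1, O:2, S:1.

C7H13NO2S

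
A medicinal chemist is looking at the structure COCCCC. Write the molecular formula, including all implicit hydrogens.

C5H12O

Walk through each heavy atom and fill implicit hydrogens from standard valence (C 4, N 3, O 2, S 2, halogen 1):
  atom 1: C, bond orders sum to 1 (valence 4) → 3 H
  atom 2: O, bond orders sum to 2 (valence 2) → 0 H
  atom 3: C, bond orders sum to 2 (valence 4) → 2 H
  atom 4: C, bond orders sum to 2 (valence 4) → 2 H
  atom 5: C, bond orders sum to 2 (valence 4) → 2 H
  atom 6: C, bond orders sum to 1 (valence 4) → 3 H
Totals → C:5, H:12, O:1.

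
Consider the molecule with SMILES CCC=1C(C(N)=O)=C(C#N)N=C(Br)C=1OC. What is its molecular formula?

Walk through each heavy atom and fill implicit hydrogens from standard valence (C 4, N 3, O 2, S 2, halogen 1):
  atom 1: C, bond orders sum to 1 (valence 4) → 3 H
  atom 2: C, bond orders sum to 2 (valence 4) → 2 H
  atom 3: C, bond orders sum to 4 (valence 4) → 0 H
  atom 4: C, bond orders sum to 4 (valence 4) → 0 H
  atom 5: C, bond orders sum to 4 (valence 4) → 0 H
  atom 6: N, bond orders sum to 1 (valence 3) → 2 H
  atom 7: O, bond orders sum to 2 (valence 2) → 0 H
  atom 8: C, bond orders sum to 4 (valence 4) → 0 H
  atom 9: C, bond orders sum to 4 (valence 4) → 0 H
  atom 10: N, bond orders sum to 3 (valence 3) → 0 H
  atom 11: N, bond orders sum to 3 (valence 3) → 0 H
  atom 12: C, bond orders sum to 4 (valence 4) → 0 H
  atom 13: Br (halogen, monovalent) → 0 H
  atom 14: C, bond orders sum to 4 (valence 4) → 0 H
  atom 15: O, bond orders sum to 2 (valence 2) → 0 H
  atom 16: C, bond orders sum to 1 (valence 4) → 3 H
Totals → C:10, H:10, Br:1, N:3, O:2.
In Hill order: C10H10BrN3O2.

C10H10BrN3O2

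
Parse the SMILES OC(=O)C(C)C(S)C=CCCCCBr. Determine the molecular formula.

C10H17BrO2S

Walk through each heavy atom and fill implicit hydrogens from standard valence (C 4, N 3, O 2, S 2, halogen 1):
  atom 1: O, bond orders sum to 1 (valence 2) → 1 H
  atom 2: C, bond orders sum to 4 (valence 4) → 0 H
  atom 3: O, bond orders sum to 2 (valence 2) → 0 H
  atom 4: C, bond orders sum to 3 (valence 4) → 1 H
  atom 5: C, bond orders sum to 1 (valence 4) → 3 H
  atom 6: C, bond orders sum to 3 (valence 4) → 1 H
  atom 7: S, bond orders sum to 1 (valence 2) → 1 H
  atom 8: C, bond orders sum to 3 (valence 4) → 1 H
  atom 9: C, bond orders sum to 3 (valence 4) → 1 H
  atom 10: C, bond orders sum to 2 (valence 4) → 2 H
  atom 11: C, bond orders sum to 2 (valence 4) → 2 H
  atom 12: C, bond orders sum to 2 (valence 4) → 2 H
  atom 13: C, bond orders sum to 2 (valence 4) → 2 H
  atom 14: Br (halogen, monovalent) → 0 H
Totals → C:10, H:17, Br:1, O:2, S:1.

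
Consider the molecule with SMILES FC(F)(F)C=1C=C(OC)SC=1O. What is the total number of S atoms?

1

Scan the SMILES for S atoms (remember two-letter symbols like Cl and Br are single atoms).
Sulfur count: 1.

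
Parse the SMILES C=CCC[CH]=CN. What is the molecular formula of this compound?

C6H11N

Walk through each heavy atom and fill implicit hydrogens from standard valence (C 4, N 3, O 2, S 2, halogen 1):
  atom 1: C, bond orders sum to 2 (valence 4) → 2 H
  atom 2: C, bond orders sum to 3 (valence 4) → 1 H
  atom 3: C, bond orders sum to 2 (valence 4) → 2 H
  atom 4: C, bond orders sum to 2 (valence 4) → 2 H
  atom 5: C with explicit H count 1
  atom 6: C, bond orders sum to 3 (valence 4) → 1 H
  atom 7: N, bond orders sum to 1 (valence 3) → 2 H
Totals → C:6, H:11, N:1.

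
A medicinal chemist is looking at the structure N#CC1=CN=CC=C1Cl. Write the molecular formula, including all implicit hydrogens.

C6H3ClN2

Walk through each heavy atom and fill implicit hydrogens from standard valence (C 4, N 3, O 2, S 2, halogen 1):
  atom 1: N, bond orders sum to 3 (valence 3) → 0 H
  atom 2: C, bond orders sum to 4 (valence 4) → 0 H
  atom 3: C, bond orders sum to 4 (valence 4) → 0 H
  atom 4: C, bond orders sum to 3 (valence 4) → 1 H
  atom 5: N, bond orders sum to 3 (valence 3) → 0 H
  atom 6: C, bond orders sum to 3 (valence 4) → 1 H
  atom 7: C, bond orders sum to 3 (valence 4) → 1 H
  atom 8: C, bond orders sum to 4 (valence 4) → 0 H
  atom 9: Cl (halogen, monovalent) → 0 H
Totals → C:6, H:3, Cl:1, N:2.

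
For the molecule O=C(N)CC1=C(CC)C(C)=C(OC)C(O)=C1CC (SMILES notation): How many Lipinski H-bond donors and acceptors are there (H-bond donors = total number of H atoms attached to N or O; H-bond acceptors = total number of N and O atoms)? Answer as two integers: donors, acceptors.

Donors: find every N or O and count the H atoms it carries.
  atom 1 (O): bond orders sum to 2 → 0 H
  atom 3 (N): bond orders sum to 1 → 2 H
  atom 12 (O): bond orders sum to 2 → 0 H
  atom 15 (O): bond orders sum to 1 → 1 H
Lipinski HBD = 3.
Acceptors: N atoms = 1, O atoms = 3 → HBA = 4.

3, 4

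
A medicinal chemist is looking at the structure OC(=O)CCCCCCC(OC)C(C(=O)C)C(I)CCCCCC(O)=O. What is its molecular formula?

C19H33IO6

Walk through each heavy atom and fill implicit hydrogens from standard valence (C 4, N 3, O 2, S 2, halogen 1):
  atom 1: O, bond orders sum to 1 (valence 2) → 1 H
  atom 2: C, bond orders sum to 4 (valence 4) → 0 H
  atom 3: O, bond orders sum to 2 (valence 2) → 0 H
  atom 4: C, bond orders sum to 2 (valence 4) → 2 H
  atom 5: C, bond orders sum to 2 (valence 4) → 2 H
  atom 6: C, bond orders sum to 2 (valence 4) → 2 H
  atom 7: C, bond orders sum to 2 (valence 4) → 2 H
  atom 8: C, bond orders sum to 2 (valence 4) → 2 H
  atom 9: C, bond orders sum to 2 (valence 4) → 2 H
  atom 10: C, bond orders sum to 3 (valence 4) → 1 H
  atom 11: O, bond orders sum to 2 (valence 2) → 0 H
  atom 12: C, bond orders sum to 1 (valence 4) → 3 H
  atom 13: C, bond orders sum to 3 (valence 4) → 1 H
  atom 14: C, bond orders sum to 4 (valence 4) → 0 H
  atom 15: O, bond orders sum to 2 (valence 2) → 0 H
  atom 16: C, bond orders sum to 1 (valence 4) → 3 H
  atom 17: C, bond orders sum to 3 (valence 4) → 1 H
  atom 18: I (halogen, monovalent) → 0 H
  atom 19: C, bond orders sum to 2 (valence 4) → 2 H
  atom 20: C, bond orders sum to 2 (valence 4) → 2 H
  atom 21: C, bond orders sum to 2 (valence 4) → 2 H
  atom 22: C, bond orders sum to 2 (valence 4) → 2 H
  atom 23: C, bond orders sum to 2 (valence 4) → 2 H
  atom 24: C, bond orders sum to 4 (valence 4) → 0 H
  atom 25: O, bond orders sum to 1 (valence 2) → 1 H
  atom 26: O, bond orders sum to 2 (valence 2) → 0 H
Totals → C:19, H:33, I:1, O:6.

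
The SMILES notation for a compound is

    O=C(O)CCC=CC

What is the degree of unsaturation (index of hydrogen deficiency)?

Degree of unsaturation = (number of rings) + (number of π bonds).
Ring closures in the SMILES: 0.
π bonds: 2 double bonds (each 1 DoU) → 2 DoU from unsaturation.
Total DoU = 0 + 2 = 2.

2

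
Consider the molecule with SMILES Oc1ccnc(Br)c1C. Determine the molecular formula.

Walk through each heavy atom and fill implicit hydrogens from standard valence (C 4, N 3, O 2, S 2, halogen 1); for lowercase aromatic atoms, an aromatic c carries 1 H when it has two neighbours and 0 H with three, and aromatic n carries 0 H:
  atom 1: O, bond orders sum to 1 (valence 2) → 1 H
  atom 2: aromatic c, 3 neighbours → 0 H
  atom 3: aromatic c, 2 neighbours → 1 H
  atom 4: aromatic c, 2 neighbours → 1 H
  atom 5: aromatic n, 2 neighbours → 0 H
  atom 6: aromatic c, 3 neighbours → 0 H
  atom 7: Br (halogen, monovalent) → 0 H
  atom 8: aromatic c, 3 neighbours → 0 H
  atom 9: C, bond orders sum to 1 (valence 4) → 3 H
Totals → C:6, H:6, Br:1, N:1, O:1.

C6H6BrNO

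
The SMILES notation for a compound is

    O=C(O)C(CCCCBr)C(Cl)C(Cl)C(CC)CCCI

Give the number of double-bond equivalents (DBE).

Degree of unsaturation = (number of rings) + (number of π bonds).
Ring closures in the SMILES: 0.
π bonds: 1 double bond (each 1 DoU) → 1 DoU from unsaturation.
Total DoU = 0 + 1 = 1.

1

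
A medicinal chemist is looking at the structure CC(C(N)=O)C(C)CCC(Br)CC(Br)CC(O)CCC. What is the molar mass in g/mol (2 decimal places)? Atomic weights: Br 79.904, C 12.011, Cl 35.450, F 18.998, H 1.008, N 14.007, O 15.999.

First, the molecular formula is C15H29Br2NO2 (counting implicit H from valence).
  Br: 2 × 79.904 = 159.808
  C: 15 × 12.011 = 180.165
  H: 29 × 1.008 = 29.232
  N: 1 × 14.007 = 14.007
  O: 2 × 15.999 = 31.998
Sum: 2×79.904 + 15×12.011 + 29×1.008 + 1×14.007 + 2×15.999 = 415.210 → 415.21 g/mol.

415.21 g/mol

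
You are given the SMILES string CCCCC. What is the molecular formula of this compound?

Walk through each heavy atom and fill implicit hydrogens from standard valence (C 4, N 3, O 2, S 2, halogen 1):
  atom 1: C, bond orders sum to 1 (valence 4) → 3 H
  atom 2: C, bond orders sum to 2 (valence 4) → 2 H
  atom 3: C, bond orders sum to 2 (valence 4) → 2 H
  atom 4: C, bond orders sum to 2 (valence 4) → 2 H
  atom 5: C, bond orders sum to 1 (valence 4) → 3 H
Totals → C:5, H:12.

C5H12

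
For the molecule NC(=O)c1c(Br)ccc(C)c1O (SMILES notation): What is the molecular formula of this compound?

Walk through each heavy atom and fill implicit hydrogens from standard valence (C 4, N 3, O 2, S 2, halogen 1); for lowercase aromatic atoms, an aromatic c carries 1 H when it has two neighbours and 0 H with three, and aromatic n carries 0 H:
  atom 1: N, bond orders sum to 1 (valence 3) → 2 H
  atom 2: C, bond orders sum to 4 (valence 4) → 0 H
  atom 3: O, bond orders sum to 2 (valence 2) → 0 H
  atom 4: aromatic c, 3 neighbours → 0 H
  atom 5: aromatic c, 3 neighbours → 0 H
  atom 6: Br (halogen, monovalent) → 0 H
  atom 7: aromatic c, 2 neighbours → 1 H
  atom 8: aromatic c, 2 neighbours → 1 H
  atom 9: aromatic c, 3 neighbours → 0 H
  atom 10: C, bond orders sum to 1 (valence 4) → 3 H
  atom 11: aromatic c, 3 neighbours → 0 H
  atom 12: O, bond orders sum to 1 (valence 2) → 1 H
Totals → C:8, H:8, Br:1, N:1, O:2.
In Hill order: C8H8BrNO2.

C8H8BrNO2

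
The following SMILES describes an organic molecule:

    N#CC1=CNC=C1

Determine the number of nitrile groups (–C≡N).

The nitrile motif appears at heavy-atom position 2 in the SMILES.
Nitrile count: 1.

1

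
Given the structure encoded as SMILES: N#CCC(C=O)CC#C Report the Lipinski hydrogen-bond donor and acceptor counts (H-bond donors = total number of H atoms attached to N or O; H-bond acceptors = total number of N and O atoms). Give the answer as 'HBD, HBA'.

0, 2

Donors: find every N or O and count the H atoms it carries.
  atom 1 (N): bond orders sum to 3 → 0 H
  atom 6 (O): bond orders sum to 2 → 0 H
Lipinski HBD = 0.
Acceptors: N atoms = 1, O atoms = 1 → HBA = 2.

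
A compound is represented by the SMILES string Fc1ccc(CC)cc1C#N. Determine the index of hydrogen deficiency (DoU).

Molecular formula: C9H8FN.
DoU = (2C + 2 + N − H − X) / 2, where X is the halogen count and O/S are ignored.
    = (2·9 + 2 + 1 − 8 − 1) / 2 = 12 / 2 = 6.

6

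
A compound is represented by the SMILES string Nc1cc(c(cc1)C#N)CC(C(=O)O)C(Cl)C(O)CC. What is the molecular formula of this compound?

C14H17ClN2O3

Walk through each heavy atom and fill implicit hydrogens from standard valence (C 4, N 3, O 2, S 2, halogen 1); for lowercase aromatic atoms, an aromatic c carries 1 H when it has two neighbours and 0 H with three, and aromatic n carries 0 H:
  atom 1: N, bond orders sum to 1 (valence 3) → 2 H
  atom 2: aromatic c, 3 neighbours → 0 H
  atom 3: aromatic c, 2 neighbours → 1 H
  atom 4: aromatic c, 3 neighbours → 0 H
  atom 5: aromatic c, 3 neighbours → 0 H
  atom 6: aromatic c, 2 neighbours → 1 H
  atom 7: aromatic c, 2 neighbours → 1 H
  atom 8: C, bond orders sum to 4 (valence 4) → 0 H
  atom 9: N, bond orders sum to 3 (valence 3) → 0 H
  atom 10: C, bond orders sum to 2 (valence 4) → 2 H
  atom 11: C, bond orders sum to 3 (valence 4) → 1 H
  atom 12: C, bond orders sum to 4 (valence 4) → 0 H
  atom 13: O, bond orders sum to 2 (valence 2) → 0 H
  atom 14: O, bond orders sum to 1 (valence 2) → 1 H
  atom 15: C, bond orders sum to 3 (valence 4) → 1 H
  atom 16: Cl (halogen, monovalent) → 0 H
  atom 17: C, bond orders sum to 3 (valence 4) → 1 H
  atom 18: O, bond orders sum to 1 (valence 2) → 1 H
  atom 19: C, bond orders sum to 2 (valence 4) → 2 H
  atom 20: C, bond orders sum to 1 (valence 4) → 3 H
Totals → C:14, H:17, Cl:1, N:2, O:3.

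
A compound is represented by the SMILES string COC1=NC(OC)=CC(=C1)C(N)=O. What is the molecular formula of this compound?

Walk through each heavy atom and fill implicit hydrogens from standard valence (C 4, N 3, O 2, S 2, halogen 1):
  atom 1: C, bond orders sum to 1 (valence 4) → 3 H
  atom 2: O, bond orders sum to 2 (valence 2) → 0 H
  atom 3: C, bond orders sum to 4 (valence 4) → 0 H
  atom 4: N, bond orders sum to 3 (valence 3) → 0 H
  atom 5: C, bond orders sum to 4 (valence 4) → 0 H
  atom 6: O, bond orders sum to 2 (valence 2) → 0 H
  atom 7: C, bond orders sum to 1 (valence 4) → 3 H
  atom 8: C, bond orders sum to 3 (valence 4) → 1 H
  atom 9: C, bond orders sum to 4 (valence 4) → 0 H
  atom 10: C, bond orders sum to 3 (valence 4) → 1 H
  atom 11: C, bond orders sum to 4 (valence 4) → 0 H
  atom 12: N, bond orders sum to 1 (valence 3) → 2 H
  atom 13: O, bond orders sum to 2 (valence 2) → 0 H
Totals → C:8, H:10, N:2, O:3.

C8H10N2O3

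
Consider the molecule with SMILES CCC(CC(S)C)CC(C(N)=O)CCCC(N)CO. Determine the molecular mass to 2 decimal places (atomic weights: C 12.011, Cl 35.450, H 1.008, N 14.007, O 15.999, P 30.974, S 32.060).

First, the molecular formula is C14H30N2O2S (counting implicit H from valence).
  C: 14 × 12.011 = 168.154
  H: 30 × 1.008 = 30.240
  N: 2 × 14.007 = 28.014
  O: 2 × 15.999 = 31.998
  S: 1 × 32.060 = 32.060
Sum: 14×12.011 + 30×1.008 + 2×14.007 + 2×15.999 + 1×32.060 = 290.466 → 290.47 g/mol.

290.47 g/mol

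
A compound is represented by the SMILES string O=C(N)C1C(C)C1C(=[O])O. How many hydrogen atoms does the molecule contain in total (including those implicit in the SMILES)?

9

Walk through each heavy atom and fill implicit hydrogens from standard valence (C 4, N 3, O 2, S 2, halogen 1):
  atom 1: O, bond orders sum to 2 (valence 2) → 0 H
  atom 2: C, bond orders sum to 4 (valence 4) → 0 H
  atom 3: N, bond orders sum to 1 (valence 3) → 2 H
  atom 4: C, bond orders sum to 3 (valence 4) → 1 H
  atom 5: C, bond orders sum to 3 (valence 4) → 1 H
  atom 6: C, bond orders sum to 1 (valence 4) → 3 H
  atom 7: C, bond orders sum to 3 (valence 4) → 1 H
  atom 8: C, bond orders sum to 4 (valence 4) → 0 H
  atom 9: O with explicit H count 0
  atom 10: O, bond orders sum to 1 (valence 2) → 1 H
Total hydrogens: 9.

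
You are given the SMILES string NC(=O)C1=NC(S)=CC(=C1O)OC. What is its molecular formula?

C7H8N2O3S

Walk through each heavy atom and fill implicit hydrogens from standard valence (C 4, N 3, O 2, S 2, halogen 1):
  atom 1: N, bond orders sum to 1 (valence 3) → 2 H
  atom 2: C, bond orders sum to 4 (valence 4) → 0 H
  atom 3: O, bond orders sum to 2 (valence 2) → 0 H
  atom 4: C, bond orders sum to 4 (valence 4) → 0 H
  atom 5: N, bond orders sum to 3 (valence 3) → 0 H
  atom 6: C, bond orders sum to 4 (valence 4) → 0 H
  atom 7: S, bond orders sum to 1 (valence 2) → 1 H
  atom 8: C, bond orders sum to 3 (valence 4) → 1 H
  atom 9: C, bond orders sum to 4 (valence 4) → 0 H
  atom 10: C, bond orders sum to 4 (valence 4) → 0 H
  atom 11: O, bond orders sum to 1 (valence 2) → 1 H
  atom 12: O, bond orders sum to 2 (valence 2) → 0 H
  atom 13: C, bond orders sum to 1 (valence 4) → 3 H
Totals → C:7, H:8, N:2, O:3, S:1.
In Hill order: C7H8N2O3S.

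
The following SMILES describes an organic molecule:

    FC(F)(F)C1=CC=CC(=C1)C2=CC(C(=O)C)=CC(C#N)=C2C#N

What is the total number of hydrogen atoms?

9

Walk through each heavy atom and fill implicit hydrogens from standard valence (C 4, N 3, O 2, S 2, halogen 1):
  atom 1: F (halogen, monovalent) → 0 H
  atom 2: C, bond orders sum to 4 (valence 4) → 0 H
  atom 3: F (halogen, monovalent) → 0 H
  atom 4: F (halogen, monovalent) → 0 H
  atom 5: C, bond orders sum to 4 (valence 4) → 0 H
  atom 6: C, bond orders sum to 3 (valence 4) → 1 H
  atom 7: C, bond orders sum to 3 (valence 4) → 1 H
  atom 8: C, bond orders sum to 3 (valence 4) → 1 H
  atom 9: C, bond orders sum to 4 (valence 4) → 0 H
  atom 10: C, bond orders sum to 3 (valence 4) → 1 H
  atom 11: C, bond orders sum to 4 (valence 4) → 0 H
  atom 12: C, bond orders sum to 3 (valence 4) → 1 H
  atom 13: C, bond orders sum to 4 (valence 4) → 0 H
  atom 14: C, bond orders sum to 4 (valence 4) → 0 H
  atom 15: O, bond orders sum to 2 (valence 2) → 0 H
  atom 16: C, bond orders sum to 1 (valence 4) → 3 H
  atom 17: C, bond orders sum to 3 (valence 4) → 1 H
  atom 18: C, bond orders sum to 4 (valence 4) → 0 H
  atom 19: C, bond orders sum to 4 (valence 4) → 0 H
  atom 20: N, bond orders sum to 3 (valence 3) → 0 H
  atom 21: C, bond orders sum to 4 (valence 4) → 0 H
  atom 22: C, bond orders sum to 4 (valence 4) → 0 H
  atom 23: N, bond orders sum to 3 (valence 3) → 0 H
Total hydrogens: 9.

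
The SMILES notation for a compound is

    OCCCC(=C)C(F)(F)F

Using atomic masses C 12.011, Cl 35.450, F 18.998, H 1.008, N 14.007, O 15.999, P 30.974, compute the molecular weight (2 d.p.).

First, the molecular formula is C6H9F3O (counting implicit H from valence).
  C: 6 × 12.011 = 72.066
  F: 3 × 18.998 = 56.994
  H: 9 × 1.008 = 9.072
  O: 1 × 15.999 = 15.999
Sum: 6×12.011 + 3×18.998 + 9×1.008 + 1×15.999 = 154.131 → 154.13 g/mol.

154.13 g/mol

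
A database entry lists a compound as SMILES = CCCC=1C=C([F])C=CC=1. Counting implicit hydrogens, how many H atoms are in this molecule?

Walk through each heavy atom and fill implicit hydrogens from standard valence (C 4, N 3, O 2, S 2, halogen 1):
  atom 1: C, bond orders sum to 1 (valence 4) → 3 H
  atom 2: C, bond orders sum to 2 (valence 4) → 2 H
  atom 3: C, bond orders sum to 2 (valence 4) → 2 H
  atom 4: C, bond orders sum to 4 (valence 4) → 0 H
  atom 5: C, bond orders sum to 3 (valence 4) → 1 H
  atom 6: C, bond orders sum to 4 (valence 4) → 0 H
  atom 7: F with explicit H count 0
  atom 8: C, bond orders sum to 3 (valence 4) → 1 H
  atom 9: C, bond orders sum to 3 (valence 4) → 1 H
  atom 10: C, bond orders sum to 3 (valence 4) → 1 H
Total hydrogens: 11.

11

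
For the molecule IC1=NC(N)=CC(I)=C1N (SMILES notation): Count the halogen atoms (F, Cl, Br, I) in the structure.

2

Halogen atoms appear at heavy-atom positions 1, 8 (2×I).
Other groups present: 2 primary amine.
Halogen count: 2.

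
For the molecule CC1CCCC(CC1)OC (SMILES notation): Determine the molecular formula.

Walk through each heavy atom and fill implicit hydrogens from standard valence (C 4, N 3, O 2, S 2, halogen 1):
  atom 1: C, bond orders sum to 1 (valence 4) → 3 H
  atom 2: C, bond orders sum to 3 (valence 4) → 1 H
  atom 3: C, bond orders sum to 2 (valence 4) → 2 H
  atom 4: C, bond orders sum to 2 (valence 4) → 2 H
  atom 5: C, bond orders sum to 2 (valence 4) → 2 H
  atom 6: C, bond orders sum to 3 (valence 4) → 1 H
  atom 7: C, bond orders sum to 2 (valence 4) → 2 H
  atom 8: C, bond orders sum to 2 (valence 4) → 2 H
  atom 9: O, bond orders sum to 2 (valence 2) → 0 H
  atom 10: C, bond orders sum to 1 (valence 4) → 3 H
Totals → C:9, H:18, O:1.

C9H18O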